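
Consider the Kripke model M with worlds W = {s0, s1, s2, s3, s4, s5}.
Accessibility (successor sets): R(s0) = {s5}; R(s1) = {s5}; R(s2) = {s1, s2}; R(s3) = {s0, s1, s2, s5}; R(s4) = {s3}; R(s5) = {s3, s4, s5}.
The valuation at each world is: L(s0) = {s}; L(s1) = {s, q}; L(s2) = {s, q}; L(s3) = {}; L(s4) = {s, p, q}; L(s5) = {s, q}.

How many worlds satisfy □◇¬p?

Let φ = □◇¬p. Evaluate φ at each world:
  s0 (successors {s5}): φ is true.
  s1 (successors {s5}): φ is true.
  s2 (successors {s1, s2}): φ is true.
  s3 (successors {s0, s1, s2, s5}): φ is true.
  s4 (successors {s3}): φ is true.
  s5 (successors {s3, s4, s5}): φ is true.
For instance, at s4:
  At s4: □◇¬p requires ◇¬p at every successor {s3}.
      At s3: ◇¬p requires ¬p at some successor in {s0, s1, s2, s5}.
        ¬p holds at s0, so ◇¬p is true at s3.
  So □◇¬p is true at s4.
Satisfying worlds: {s0, s1, s2, s3, s4, s5}

6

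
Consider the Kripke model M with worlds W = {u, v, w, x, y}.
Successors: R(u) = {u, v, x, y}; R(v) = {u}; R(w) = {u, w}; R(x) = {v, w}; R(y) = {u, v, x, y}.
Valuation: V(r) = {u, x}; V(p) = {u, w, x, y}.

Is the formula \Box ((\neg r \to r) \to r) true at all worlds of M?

Recall that \Box ψ holds at a world iff ψ holds at every accessible world, and \Diamond ψ holds iff ψ holds at some accessible world.
Let φ = \Box ((\neg r \to r) \to r). Evaluate φ at each world:
  u (successors {u, v, x, y}): φ is true.
  v (successors {u}): φ is true.
  w (successors {u, w}): φ is true.
  x (successors {v, w}): φ is true.
  y (successors {u, v, x, y}): φ is true.
For instance, at y:
  At y: \Box ((\neg r \to r) \to r) requires (\neg r \to r) \to r at every successor {u, v, x, y}.
    At u: (\neg r \to r) \to r is true.
    At v: (\neg r \to r) \to r is true.
    At x: (\neg r \to r) \to r is true.
    At y: (\neg r \to r) \to r is true.
  So \Box ((\neg r \to r) \to r) is true at y.

Yes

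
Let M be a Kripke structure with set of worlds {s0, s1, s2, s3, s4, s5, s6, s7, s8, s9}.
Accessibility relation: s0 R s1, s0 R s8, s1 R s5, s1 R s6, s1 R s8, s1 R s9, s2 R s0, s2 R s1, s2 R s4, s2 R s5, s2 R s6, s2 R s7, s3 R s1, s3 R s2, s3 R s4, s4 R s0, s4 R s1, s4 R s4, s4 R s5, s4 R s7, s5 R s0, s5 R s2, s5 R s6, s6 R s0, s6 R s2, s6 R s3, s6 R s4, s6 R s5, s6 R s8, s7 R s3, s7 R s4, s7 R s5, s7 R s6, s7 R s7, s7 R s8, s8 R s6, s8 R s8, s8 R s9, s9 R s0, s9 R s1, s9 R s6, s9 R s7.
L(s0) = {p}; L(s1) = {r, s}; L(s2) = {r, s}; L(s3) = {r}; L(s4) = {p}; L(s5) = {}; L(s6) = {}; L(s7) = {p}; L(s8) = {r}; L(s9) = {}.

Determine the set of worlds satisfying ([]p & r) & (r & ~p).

Recall that []ψ holds at a world iff ψ holds at every accessible world, and <>ψ holds iff ψ holds at some accessible world.
Let φ = ([]p & r) & (r & ~p). Evaluate φ at each world:
  s0 (successors {s1, s8}): φ is false.
  s1 (successors {s5, s6, s8, s9}): φ is false.
  s2 (successors {s0, s1, s4, s5, s6, s7}): φ is false.
  s3 (successors {s1, s2, s4}): φ is false.
  s4 (successors {s0, s1, s4, s5, s7}): φ is false.
  s5 (successors {s0, s2, s6}): φ is false.
  s6 (successors {s0, s2, s3, s4, s5, s8}): φ is false.
  s7 (successors {s3, s4, s5, s6, s7, s8}): φ is false.
  s8 (successors {s6, s8, s9}): φ is false.
  s9 (successors {s0, s1, s6, s7}): φ is false.
For instance, at s9:
  At s9: []p & r is false, r & ~p is false, so ([]p & r) & (r & ~p) is false.
    At s9: []p is false, r is false, so []p & r is false.
      At s9: []p requires p at every successor {s0, s1, s6, s7}.
        p fails at s1, so []p is false at s9.
Satisfying worlds: none.

none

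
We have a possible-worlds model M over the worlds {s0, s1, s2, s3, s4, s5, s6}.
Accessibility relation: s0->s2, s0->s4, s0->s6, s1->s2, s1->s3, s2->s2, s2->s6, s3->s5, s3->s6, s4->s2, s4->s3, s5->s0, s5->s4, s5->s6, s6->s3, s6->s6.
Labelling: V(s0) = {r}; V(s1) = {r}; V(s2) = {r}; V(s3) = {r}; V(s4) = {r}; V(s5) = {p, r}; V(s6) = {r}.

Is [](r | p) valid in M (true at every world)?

Let φ = [](r | p). Evaluate φ at each world:
  s0 (successors {s2, s4, s6}): φ is true.
  s1 (successors {s2, s3}): φ is true.
  s2 (successors {s2, s6}): φ is true.
  s3 (successors {s5, s6}): φ is true.
  s4 (successors {s2, s3}): φ is true.
  s5 (successors {s0, s4, s6}): φ is true.
  s6 (successors {s3, s6}): φ is true.
For instance, at s4:
  At s4: [](r | p) requires r | p at every successor {s2, s3}.
    At s2: r | p is true.
    At s3: r | p is true.
  So [](r | p) is true at s4.

Yes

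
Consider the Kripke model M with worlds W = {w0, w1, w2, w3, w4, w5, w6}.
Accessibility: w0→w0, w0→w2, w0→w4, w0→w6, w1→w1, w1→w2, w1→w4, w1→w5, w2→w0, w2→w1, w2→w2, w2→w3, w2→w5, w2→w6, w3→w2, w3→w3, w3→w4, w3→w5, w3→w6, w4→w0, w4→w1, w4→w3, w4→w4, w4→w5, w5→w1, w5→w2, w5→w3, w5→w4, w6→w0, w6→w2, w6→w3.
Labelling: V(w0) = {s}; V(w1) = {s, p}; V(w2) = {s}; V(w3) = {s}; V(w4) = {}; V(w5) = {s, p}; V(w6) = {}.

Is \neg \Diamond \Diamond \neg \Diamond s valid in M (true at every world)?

Yes

Let φ = \neg \Diamond \Diamond \neg \Diamond s. Evaluate φ at each world:
  w0 (successors {w0, w2, w4, w6}): φ is true.
  w1 (successors {w1, w2, w4, w5}): φ is true.
  w2 (successors {w0, w1, w2, w3, w5, w6}): φ is true.
  w3 (successors {w2, w3, w4, w5, w6}): φ is true.
  w4 (successors {w0, w1, w3, w4, w5}): φ is true.
  w5 (successors {w1, w2, w3, w4}): φ is true.
  w6 (successors {w0, w2, w3}): φ is true.
For instance, at w3:
  At w3: \Diamond \Diamond \neg \Diamond s is false, so \neg \Diamond \Diamond \neg \Diamond s is true.
    At w3: \Diamond \Diamond \neg \Diamond s requires \Diamond \neg \Diamond s at some successor in {w2, w3, w4, w5, w6}.
      At w2: \Diamond \neg \Diamond s is false.
      At w3: \Diamond \neg \Diamond s is false.
      At w4: \Diamond \neg \Diamond s is false.
      At w5: \Diamond \neg \Diamond s is false.
      At w6: \Diamond \neg \Diamond s is false.
    So \Diamond \Diamond \neg \Diamond s is false at w3.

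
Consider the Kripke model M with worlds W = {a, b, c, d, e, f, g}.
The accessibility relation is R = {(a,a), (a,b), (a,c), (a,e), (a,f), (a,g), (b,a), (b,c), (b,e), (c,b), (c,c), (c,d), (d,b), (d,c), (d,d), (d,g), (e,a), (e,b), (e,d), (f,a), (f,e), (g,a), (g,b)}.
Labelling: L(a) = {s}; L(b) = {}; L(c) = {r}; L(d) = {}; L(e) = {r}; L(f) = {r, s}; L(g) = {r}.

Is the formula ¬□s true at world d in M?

Yes

At d: □s is false, so ¬□s is true.
  At d: □s requires s at every successor {b, c, d, g}.
    s fails at b, so □s is false at d.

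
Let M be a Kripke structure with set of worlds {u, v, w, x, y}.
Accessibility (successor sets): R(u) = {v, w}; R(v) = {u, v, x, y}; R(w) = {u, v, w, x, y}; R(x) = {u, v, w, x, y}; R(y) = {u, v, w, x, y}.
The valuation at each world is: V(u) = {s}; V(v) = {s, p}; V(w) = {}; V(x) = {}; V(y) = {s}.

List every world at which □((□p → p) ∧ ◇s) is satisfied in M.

Let φ = □((□p → p) ∧ ◇s). Evaluate φ at each world:
  u (successors {v, w}): φ is true.
  v (successors {u, v, x, y}): φ is true.
  w (successors {u, v, w, x, y}): φ is true.
  x (successors {u, v, w, x, y}): φ is true.
  y (successors {u, v, w, x, y}): φ is true.
For instance, at v:
  At v: □((□p → p) ∧ ◇s) requires (□p → p) ∧ ◇s at every successor {u, v, x, y}.
    At u: (□p → p) ∧ ◇s is true.
    At v: (□p → p) ∧ ◇s is true.
    At x: (□p → p) ∧ ◇s is true.
    At y: (□p → p) ∧ ◇s is true.
  So □((□p → p) ∧ ◇s) is true at v.
Satisfying worlds: {u, v, w, x, y}

u, v, w, x, y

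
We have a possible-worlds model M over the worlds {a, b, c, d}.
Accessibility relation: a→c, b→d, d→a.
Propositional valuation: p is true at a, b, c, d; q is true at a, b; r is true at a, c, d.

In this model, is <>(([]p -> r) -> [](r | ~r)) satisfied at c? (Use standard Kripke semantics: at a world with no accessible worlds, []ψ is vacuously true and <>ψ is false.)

No

At c: no accessible worlds, so <>(([]p -> r) -> [](r | ~r)) is false.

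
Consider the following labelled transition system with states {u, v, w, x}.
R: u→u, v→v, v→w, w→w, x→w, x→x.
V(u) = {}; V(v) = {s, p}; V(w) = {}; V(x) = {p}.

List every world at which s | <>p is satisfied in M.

Let φ = s | <>p. Evaluate φ at each world:
  u (successors {u}): φ is false.
  v (successors {v, w}): φ is true.
  w (successors {w}): φ is false.
  x (successors {w, x}): φ is true.
For instance, at u:
  At u: s is false, <>p is false, so s | <>p is false.
    At u: <>p requires p at some successor in {u}.
      At u: p is false.
    So <>p is false at u.
Satisfying worlds: {v, x}

v, x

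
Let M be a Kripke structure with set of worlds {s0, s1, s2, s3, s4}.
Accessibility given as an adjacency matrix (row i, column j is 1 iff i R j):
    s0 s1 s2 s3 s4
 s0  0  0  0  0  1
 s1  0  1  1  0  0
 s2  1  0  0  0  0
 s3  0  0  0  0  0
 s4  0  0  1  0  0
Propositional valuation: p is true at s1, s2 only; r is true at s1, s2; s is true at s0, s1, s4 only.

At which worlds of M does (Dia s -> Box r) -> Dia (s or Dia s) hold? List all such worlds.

Recall that Box ψ holds at a world iff ψ holds at every accessible world, and Dia ψ holds iff ψ holds at some accessible world.
Let φ = (Dia s -> Box r) -> Dia (s or Dia s). Evaluate φ at each world:
  s0 (successors {s4}): φ is true.
  s1 (successors {s1, s2}): φ is true.
  s2 (successors {s0}): φ is true.
  s3 (successors ∅): φ is false.
  s4 (successors {s2}): φ is true.
For instance, at s2:
  At s2: Dia s -> Box r is false, Dia (s or Dia s) is true, so (Dia s -> Box r) -> Dia (s or Dia s) is true.
    At s2: Dia s is true, Box r is false, so Dia s -> Box r is false.
      At s2: Dia s requires s at some successor in {s0}.
        s holds at s0, so Dia s is true at s2.
      At s2: Box r requires r at every successor {s0}.
        r fails at s0, so Box r is false at s2.
    At s2: Dia (s or Dia s) requires s or Dia s at some successor in {s0}.
      s or Dia s holds at s0, so Dia (s or Dia s) is true at s2.
Satisfying worlds: {s0, s1, s2, s4}

s0, s1, s2, s4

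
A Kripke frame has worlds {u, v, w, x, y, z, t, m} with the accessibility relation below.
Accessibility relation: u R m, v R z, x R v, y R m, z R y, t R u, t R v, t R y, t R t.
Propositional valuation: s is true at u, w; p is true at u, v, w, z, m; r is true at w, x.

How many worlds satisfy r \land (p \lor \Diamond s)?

1

Let φ = r \land (p \lor \Diamond s). Evaluate φ at each world:
  u (successors {m}): φ is false.
  v (successors {z}): φ is false.
  w (successors ∅): φ is true.
  x (successors {v}): φ is false.
  y (successors {m}): φ is false.
  z (successors {y}): φ is false.
  t (successors {u, v, y, t}): φ is false.
  m (successors ∅): φ is false.
For instance, at u:
  At u: r is false, p \lor \Diamond s is true, so r \land (p \lor \Diamond s) is false.
    At u: p is true, \Diamond s is false, so p \lor \Diamond s is true.
      At u: \Diamond s requires s at some successor in {m}.
        At m: s is false.
      So \Diamond s is false at u.
Satisfying worlds: {w}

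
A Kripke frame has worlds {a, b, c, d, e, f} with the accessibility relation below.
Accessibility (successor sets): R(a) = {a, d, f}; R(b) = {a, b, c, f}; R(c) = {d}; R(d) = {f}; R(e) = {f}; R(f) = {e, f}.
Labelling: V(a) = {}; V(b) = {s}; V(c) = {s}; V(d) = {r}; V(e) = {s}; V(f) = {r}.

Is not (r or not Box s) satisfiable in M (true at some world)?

Let φ = not (r or not Box s). Evaluate φ at each world:
  a (successors {a, d, f}): φ is false.
  b (successors {a, b, c, f}): φ is false.
  c (successors {d}): φ is false.
  d (successors {f}): φ is false.
  e (successors {f}): φ is false.
  f (successors {e, f}): φ is false.
For instance, at a:
  At a: r or not Box s is true, so not (r or not Box s) is false.
    At a: r is false, not Box s is true, so r or not Box s is true.
      At a: Box s is false, so not Box s is true.

No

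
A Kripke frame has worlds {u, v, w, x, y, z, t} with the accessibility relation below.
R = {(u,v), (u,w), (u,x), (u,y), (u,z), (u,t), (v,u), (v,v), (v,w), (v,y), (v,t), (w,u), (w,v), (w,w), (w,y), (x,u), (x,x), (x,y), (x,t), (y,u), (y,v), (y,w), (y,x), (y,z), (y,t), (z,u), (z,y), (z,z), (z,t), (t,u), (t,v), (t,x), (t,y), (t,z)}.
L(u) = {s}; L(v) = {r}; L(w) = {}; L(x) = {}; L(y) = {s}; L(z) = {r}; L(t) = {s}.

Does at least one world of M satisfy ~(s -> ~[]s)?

Let φ = ~(s -> ~[]s). Evaluate φ at each world:
  u (successors {v, w, x, y, z, t}): φ is false.
  v (successors {u, v, w, y, t}): φ is false.
  w (successors {u, v, w, y}): φ is false.
  x (successors {u, x, y, t}): φ is false.
  y (successors {u, v, w, x, z, t}): φ is false.
  z (successors {u, y, z, t}): φ is false.
  t (successors {u, v, x, y, z}): φ is false.
For instance, at t:
  At t: s -> ~[]s is true, so ~(s -> ~[]s) is false.
    At t: s is true, ~[]s is true, so s -> ~[]s is true.
      At t: []s is false, so ~[]s is true.

No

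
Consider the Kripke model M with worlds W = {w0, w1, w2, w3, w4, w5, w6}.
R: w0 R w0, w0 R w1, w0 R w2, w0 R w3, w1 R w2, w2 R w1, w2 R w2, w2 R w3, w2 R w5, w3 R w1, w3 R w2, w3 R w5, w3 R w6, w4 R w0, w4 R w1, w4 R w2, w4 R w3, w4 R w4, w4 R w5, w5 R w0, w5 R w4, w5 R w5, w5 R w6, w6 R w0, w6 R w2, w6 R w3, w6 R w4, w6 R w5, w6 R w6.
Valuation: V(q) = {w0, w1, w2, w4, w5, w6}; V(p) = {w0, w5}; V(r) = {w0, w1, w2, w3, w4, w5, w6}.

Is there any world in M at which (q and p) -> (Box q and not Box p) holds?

Yes

Recall that Box ψ holds at a world iff ψ holds at every accessible world, and Dia ψ holds iff ψ holds at some accessible world.
Let φ = (q and p) -> (Box q and not Box p). Evaluate φ at each world:
  w0 (successors {w0, w1, w2, w3}): φ is false.
  w1 (successors {w2}): φ is true.
  w2 (successors {w1, w2, w3, w5}): φ is true.
  w3 (successors {w1, w2, w5, w6}): φ is true.
  w4 (successors {w0, w1, w2, w3, w4, w5}): φ is true.
  w5 (successors {w0, w4, w5, w6}): φ is true.
  w6 (successors {w0, w2, w3, w4, w5, w6}): φ is true.
Detail at w1 (witness):
  At w1: q and p is false, Box q and not Box p is true, so (q and p) -> (Box q and not Box p) is true.
    At w1: Box q is true, not Box p is true, so Box q and not Box p is true.
      At w1: Box q requires q at every successor {w2}.
        At w2: q is true.
      So Box q is true at w1.
      At w1: Box p is false, so not Box p is true.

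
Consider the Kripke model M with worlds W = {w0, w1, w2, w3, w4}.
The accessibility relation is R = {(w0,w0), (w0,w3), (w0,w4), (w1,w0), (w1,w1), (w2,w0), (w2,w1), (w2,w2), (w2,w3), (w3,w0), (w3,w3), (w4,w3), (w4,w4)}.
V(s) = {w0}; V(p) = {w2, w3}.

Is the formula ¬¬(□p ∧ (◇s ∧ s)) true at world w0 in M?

No

At w0: ¬(□p ∧ (◇s ∧ s)) is true, so ¬¬(□p ∧ (◇s ∧ s)) is false.
  At w0: □p ∧ (◇s ∧ s) is false, so ¬(□p ∧ (◇s ∧ s)) is true.
    At w0: □p is false, ◇s ∧ s is true, so □p ∧ (◇s ∧ s) is false.
      At w0: □p requires p at every successor {w0, w3, w4}.
        p fails at w0, so □p is false at w0.
      At w0: ◇s is true, s is true, so ◇s ∧ s is true.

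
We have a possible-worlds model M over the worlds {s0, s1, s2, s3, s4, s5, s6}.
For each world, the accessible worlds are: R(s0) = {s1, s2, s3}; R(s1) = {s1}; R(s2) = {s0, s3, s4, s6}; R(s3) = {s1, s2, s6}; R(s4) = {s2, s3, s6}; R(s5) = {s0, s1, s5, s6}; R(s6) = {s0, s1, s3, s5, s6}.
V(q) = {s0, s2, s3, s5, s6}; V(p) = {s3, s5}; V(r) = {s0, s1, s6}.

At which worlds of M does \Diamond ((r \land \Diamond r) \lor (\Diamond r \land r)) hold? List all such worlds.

s0, s1, s2, s3, s4, s5, s6

Let φ = \Diamond ((r \land \Diamond r) \lor (\Diamond r \land r)). Evaluate φ at each world:
  s0 (successors {s1, s2, s3}): φ is true.
  s1 (successors {s1}): φ is true.
  s2 (successors {s0, s3, s4, s6}): φ is true.
  s3 (successors {s1, s2, s6}): φ is true.
  s4 (successors {s2, s3, s6}): φ is true.
  s5 (successors {s0, s1, s5, s6}): φ is true.
  s6 (successors {s0, s1, s3, s5, s6}): φ is true.
For instance, at s5:
  At s5: \Diamond ((r \land \Diamond r) \lor (\Diamond r \land r)) requires (r \land \Diamond r) \lor (\Diamond r \land r) at some successor in {s0, s1, s5, s6}.
    (r \land \Diamond r) \lor (\Diamond r \land r) holds at s0, so \Diamond ((r \land \Diamond r) \lor (\Diamond r \land r)) is true at s5.
      At s0: r \land \Diamond r is true, \Diamond r \land r is true, so (r \land \Diamond r) \lor (\Diamond r \land r) is true.
Satisfying worlds: {s0, s1, s2, s3, s4, s5, s6}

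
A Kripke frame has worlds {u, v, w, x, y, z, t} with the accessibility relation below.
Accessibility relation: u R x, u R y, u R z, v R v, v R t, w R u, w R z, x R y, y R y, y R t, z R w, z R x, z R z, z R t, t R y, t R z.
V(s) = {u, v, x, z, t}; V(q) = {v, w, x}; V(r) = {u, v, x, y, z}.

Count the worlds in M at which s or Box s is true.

Recall that Box ψ holds at a world iff ψ holds at every accessible world, and Dia ψ holds iff ψ holds at some accessible world.
Let φ = s or Box s. Evaluate φ at each world:
  u (successors {x, y, z}): φ is true.
  v (successors {v, t}): φ is true.
  w (successors {u, z}): φ is true.
  x (successors {y}): φ is true.
  y (successors {y, t}): φ is false.
  z (successors {w, x, z, t}): φ is true.
  t (successors {y, z}): φ is true.
For instance, at t:
  At t: s is true, Box s is false, so s or Box s is true.
    At t: Box s requires s at every successor {y, z}.
      s fails at y, so Box s is false at t.
Satisfying worlds: {u, v, w, x, z, t}

6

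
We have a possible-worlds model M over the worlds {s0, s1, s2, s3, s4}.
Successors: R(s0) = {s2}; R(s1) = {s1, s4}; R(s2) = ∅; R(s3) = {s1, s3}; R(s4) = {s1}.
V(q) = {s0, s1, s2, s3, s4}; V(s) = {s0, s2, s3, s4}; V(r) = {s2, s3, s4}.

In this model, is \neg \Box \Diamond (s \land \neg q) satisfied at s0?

Yes

At s0: \Box \Diamond (s \land \neg q) is false, so \neg \Box \Diamond (s \land \neg q) is true.
  At s0: \Box \Diamond (s \land \neg q) requires \Diamond (s \land \neg q) at every successor {s2}.
    \Diamond (s \land \neg q) fails at s2, so \Box \Diamond (s \land \neg q) is false at s0.
      At s2: no accessible worlds, so \Diamond (s \land \neg q) is false.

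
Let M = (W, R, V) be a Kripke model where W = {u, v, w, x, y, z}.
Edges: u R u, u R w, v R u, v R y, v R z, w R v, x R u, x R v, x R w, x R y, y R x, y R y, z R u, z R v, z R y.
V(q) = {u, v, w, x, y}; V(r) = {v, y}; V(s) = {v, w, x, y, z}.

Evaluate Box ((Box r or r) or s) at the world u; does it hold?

No

At u: Box ((Box r or r) or s) requires (Box r or r) or s at every successor {u, w}.
  (Box r or r) or s fails at u, so Box ((Box r or r) or s) is false at u.
    At u: Box r or r is false, s is false, so (Box r or r) or s is false.
      At u: Box r is false, r is false, so Box r or r is false.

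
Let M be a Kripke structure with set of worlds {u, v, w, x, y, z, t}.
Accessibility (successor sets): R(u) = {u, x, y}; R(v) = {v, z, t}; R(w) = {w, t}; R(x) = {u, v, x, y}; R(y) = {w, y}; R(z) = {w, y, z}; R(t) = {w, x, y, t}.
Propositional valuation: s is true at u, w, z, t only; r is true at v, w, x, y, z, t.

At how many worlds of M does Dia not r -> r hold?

6

Let φ = Dia not r -> r. Evaluate φ at each world:
  u (successors {u, x, y}): φ is false.
  v (successors {v, z, t}): φ is true.
  w (successors {w, t}): φ is true.
  x (successors {u, v, x, y}): φ is true.
  y (successors {w, y}): φ is true.
  z (successors {w, y, z}): φ is true.
  t (successors {w, x, y, t}): φ is true.
For instance, at x:
  At x: Dia not r is true, r is true, so Dia not r -> r is true.
    At x: Dia not r requires not r at some successor in {u, v, x, y}.
      not r holds at u, so Dia not r is true at x.
Satisfying worlds: {v, w, x, y, z, t}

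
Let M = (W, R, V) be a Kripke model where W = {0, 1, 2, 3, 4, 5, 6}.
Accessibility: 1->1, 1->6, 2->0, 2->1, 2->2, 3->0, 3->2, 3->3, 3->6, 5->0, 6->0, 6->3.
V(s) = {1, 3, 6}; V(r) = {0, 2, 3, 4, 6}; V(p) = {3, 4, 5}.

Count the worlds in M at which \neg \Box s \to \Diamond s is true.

6

Let φ = \neg \Box s \to \Diamond s. Evaluate φ at each world:
  0 (successors ∅): φ is true.
  1 (successors {1, 6}): φ is true.
  2 (successors {0, 1, 2}): φ is true.
  3 (successors {0, 2, 3, 6}): φ is true.
  4 (successors ∅): φ is true.
  5 (successors {0}): φ is false.
  6 (successors {0, 3}): φ is true.
For instance, at 2:
  At 2: \neg \Box s is true, \Diamond s is true, so \neg \Box s \to \Diamond s is true.
    At 2: \Box s is false, so \neg \Box s is true.
      At 2: \Box s requires s at every successor {0, 1, 2}.
        s fails at 0, so \Box s is false at 2.
    At 2: \Diamond s requires s at some successor in {0, 1, 2}.
      s holds at 1, so \Diamond s is true at 2.
Satisfying worlds: {0, 1, 2, 3, 4, 6}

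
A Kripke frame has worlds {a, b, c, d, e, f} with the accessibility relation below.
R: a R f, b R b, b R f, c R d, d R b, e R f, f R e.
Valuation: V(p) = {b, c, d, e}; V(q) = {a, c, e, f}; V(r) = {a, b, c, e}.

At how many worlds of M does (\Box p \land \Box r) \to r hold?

Let φ = (\Box p \land \Box r) \to r. Evaluate φ at each world:
  a (successors {f}): φ is true.
  b (successors {b, f}): φ is true.
  c (successors {d}): φ is true.
  d (successors {b}): φ is false.
  e (successors {f}): φ is true.
  f (successors {e}): φ is false.
For instance, at f:
  At f: \Box p \land \Box r is true, r is false, so (\Box p \land \Box r) \to r is false.
    At f: \Box p is true, \Box r is true, so \Box p \land \Box r is true.
      At f: \Box p requires p at every successor {e}.
        At e: p is true.
      So \Box p is true at f.
      At f: \Box r requires r at every successor {e}.
        At e: r is true.
      So \Box r is true at f.
Satisfying worlds: {a, b, c, e}

4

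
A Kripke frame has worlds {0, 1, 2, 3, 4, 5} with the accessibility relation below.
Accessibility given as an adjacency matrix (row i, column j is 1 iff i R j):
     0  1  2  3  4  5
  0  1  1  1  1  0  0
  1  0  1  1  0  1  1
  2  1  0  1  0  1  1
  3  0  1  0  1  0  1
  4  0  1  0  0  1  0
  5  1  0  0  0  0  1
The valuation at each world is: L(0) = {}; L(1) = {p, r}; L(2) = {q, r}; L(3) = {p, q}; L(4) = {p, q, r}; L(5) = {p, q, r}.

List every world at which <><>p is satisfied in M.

Let φ = <><>p. Evaluate φ at each world:
  0 (successors {0, 1, 2, 3}): φ is true.
  1 (successors {1, 2, 4, 5}): φ is true.
  2 (successors {0, 2, 4, 5}): φ is true.
  3 (successors {1, 3, 5}): φ is true.
  4 (successors {1, 4}): φ is true.
  5 (successors {0, 5}): φ is true.
For instance, at 5:
  At 5: <><>p requires <>p at some successor in {0, 5}.
    <>p holds at 0, so <><>p is true at 5.
      At 0: <>p requires p at some successor in {0, 1, 2, 3}.
        p holds at 1, so <>p is true at 0.
Satisfying worlds: {0, 1, 2, 3, 4, 5}

0, 1, 2, 3, 4, 5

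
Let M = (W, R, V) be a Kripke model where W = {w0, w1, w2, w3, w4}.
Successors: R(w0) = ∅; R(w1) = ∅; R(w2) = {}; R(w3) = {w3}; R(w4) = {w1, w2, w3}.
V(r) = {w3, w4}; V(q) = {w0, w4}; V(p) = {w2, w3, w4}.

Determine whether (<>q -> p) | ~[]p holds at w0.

At w0: <>q -> p is true, ~[]p is false, so (<>q -> p) | ~[]p is true.
  At w0: <>q is false, p is false, so <>q -> p is true.
    At w0: no accessible worlds, so <>q is false.
  At w0: []p is true, so ~[]p is false.
    At w0: no accessible worlds, so []p holds vacuously.

Yes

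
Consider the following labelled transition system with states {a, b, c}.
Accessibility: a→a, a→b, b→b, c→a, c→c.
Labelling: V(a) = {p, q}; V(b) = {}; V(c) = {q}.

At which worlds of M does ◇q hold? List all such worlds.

a, c

Let φ = ◇q. Evaluate φ at each world:
  a (successors {a, b}): φ is true.
  b (successors {b}): φ is false.
  c (successors {a, c}): φ is true.
For instance, at a:
  At a: ◇q requires q at some successor in {a, b}.
    q holds at a, so ◇q is true at a.
Satisfying worlds: {a, c}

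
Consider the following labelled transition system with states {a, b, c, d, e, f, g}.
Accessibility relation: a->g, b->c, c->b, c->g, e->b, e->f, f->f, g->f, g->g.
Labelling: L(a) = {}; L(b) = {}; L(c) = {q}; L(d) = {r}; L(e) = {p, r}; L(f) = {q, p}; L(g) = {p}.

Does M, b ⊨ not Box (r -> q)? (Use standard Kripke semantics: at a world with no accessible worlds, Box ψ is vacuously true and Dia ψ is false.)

At b: Box (r -> q) is true, so not Box (r -> q) is false.
  At b: Box (r -> q) requires r -> q at every successor {c}.
    At c: r -> q is true.
  So Box (r -> q) is true at b.

No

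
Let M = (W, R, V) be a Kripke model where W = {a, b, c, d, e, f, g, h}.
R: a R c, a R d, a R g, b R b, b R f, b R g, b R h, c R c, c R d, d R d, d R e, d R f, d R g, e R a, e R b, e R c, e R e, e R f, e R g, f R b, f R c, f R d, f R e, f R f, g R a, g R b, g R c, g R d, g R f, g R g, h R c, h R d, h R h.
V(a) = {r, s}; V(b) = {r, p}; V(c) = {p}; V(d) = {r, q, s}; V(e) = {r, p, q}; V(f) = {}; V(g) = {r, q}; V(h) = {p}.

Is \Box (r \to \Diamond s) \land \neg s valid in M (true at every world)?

Let φ = \Box (r \to \Diamond s) \land \neg s. Evaluate φ at each world:
  a (successors {c, d, g}): φ is false.
  b (successors {b, f, g, h}): φ is false.
  c (successors {c, d}): φ is true.
  d (successors {d, e, f, g}): φ is false.
  e (successors {a, b, c, e, f, g}): φ is false.
  f (successors {b, c, d, e, f}): φ is false.
  g (successors {a, b, c, d, f, g}): φ is false.
  h (successors {c, d, h}): φ is true.
Detail at a (counterexample):
  At a: \Box (r \to \Diamond s) is true, \neg s is false, so \Box (r \to \Diamond s) \land \neg s is false.
    At a: \Box (r \to \Diamond s) requires r \to \Diamond s at every successor {c, d, g}.
      At c: r \to \Diamond s is true.
      At d: r \to \Diamond s is true.
      At g: r \to \Diamond s is true.
    So \Box (r \to \Diamond s) is true at a.

No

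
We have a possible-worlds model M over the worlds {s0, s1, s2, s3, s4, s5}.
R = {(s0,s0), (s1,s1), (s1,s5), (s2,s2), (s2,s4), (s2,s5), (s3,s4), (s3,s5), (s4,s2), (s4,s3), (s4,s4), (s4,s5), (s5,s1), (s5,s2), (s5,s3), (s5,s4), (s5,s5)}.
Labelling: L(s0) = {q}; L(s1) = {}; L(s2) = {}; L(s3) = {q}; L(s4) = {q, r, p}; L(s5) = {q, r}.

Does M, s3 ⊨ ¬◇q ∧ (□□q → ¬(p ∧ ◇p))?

No

At s3: ¬◇q is false, □□q → ¬(p ∧ ◇p) is true, so ¬◇q ∧ (□□q → ¬(p ∧ ◇p)) is false.
  At s3: ◇q is true, so ¬◇q is false.
    At s3: ◇q requires q at some successor in {s4, s5}.
      q holds at s4, so ◇q is true at s3.
  At s3: □□q is false, ¬(p ∧ ◇p) is true, so □□q → ¬(p ∧ ◇p) is true.
    At s3: □□q requires □q at every successor {s4, s5}.
      □q fails at s4, so □□q is false at s3.
    At s3: p ∧ ◇p is false, so ¬(p ∧ ◇p) is true.
      At s3: p is false, ◇p is true, so p ∧ ◇p is false.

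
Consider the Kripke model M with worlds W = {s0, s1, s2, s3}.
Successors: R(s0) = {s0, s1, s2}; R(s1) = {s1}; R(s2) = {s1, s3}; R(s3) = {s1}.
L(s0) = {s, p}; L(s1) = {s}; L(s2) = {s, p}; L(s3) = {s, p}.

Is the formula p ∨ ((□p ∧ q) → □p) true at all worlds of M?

Let φ = p ∨ ((□p ∧ q) → □p). Evaluate φ at each world:
  s0 (successors {s0, s1, s2}): φ is true.
  s1 (successors {s1}): φ is true.
  s2 (successors {s1, s3}): φ is true.
  s3 (successors {s1}): φ is true.
For instance, at s3:
  At s3: p is true, (□p ∧ q) → □p is true, so p ∨ ((□p ∧ q) → □p) is true.
    At s3: □p ∧ q is false, □p is false, so (□p ∧ q) → □p is true.
      At s3: □p is false, q is false, so □p ∧ q is false.
      At s3: □p requires p at every successor {s1}.
        p fails at s1, so □p is false at s3.

Yes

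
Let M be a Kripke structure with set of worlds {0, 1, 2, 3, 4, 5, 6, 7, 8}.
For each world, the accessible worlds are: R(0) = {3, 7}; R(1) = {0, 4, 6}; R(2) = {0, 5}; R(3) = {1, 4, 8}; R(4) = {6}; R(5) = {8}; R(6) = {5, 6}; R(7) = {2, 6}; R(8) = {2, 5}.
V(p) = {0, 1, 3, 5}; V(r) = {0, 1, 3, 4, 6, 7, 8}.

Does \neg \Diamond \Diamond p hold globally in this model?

No

Let φ = \neg \Diamond \Diamond p. Evaluate φ at each world:
  0 (successors {3, 7}): φ is false.
  1 (successors {0, 4, 6}): φ is false.
  2 (successors {0, 5}): φ is false.
  3 (successors {1, 4, 8}): φ is false.
  4 (successors {6}): φ is false.
  5 (successors {8}): φ is false.
  6 (successors {5, 6}): φ is false.
  7 (successors {2, 6}): φ is false.
  8 (successors {2, 5}): φ is false.
Detail at 0 (counterexample):
  At 0: \Diamond \Diamond p is true, so \neg \Diamond \Diamond p is false.
    At 0: \Diamond \Diamond p requires \Diamond p at some successor in {3, 7}.
      \Diamond p holds at 3, so \Diamond \Diamond p is true at 0.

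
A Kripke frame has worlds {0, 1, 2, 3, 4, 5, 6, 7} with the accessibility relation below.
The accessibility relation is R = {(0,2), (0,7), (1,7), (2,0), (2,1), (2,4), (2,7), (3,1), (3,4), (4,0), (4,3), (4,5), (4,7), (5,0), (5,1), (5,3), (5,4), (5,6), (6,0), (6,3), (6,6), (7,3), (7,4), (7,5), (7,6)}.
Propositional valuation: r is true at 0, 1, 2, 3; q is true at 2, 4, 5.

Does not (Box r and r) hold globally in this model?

Yes

Recall that Box ψ holds at a world iff ψ holds at every accessible world, and Dia ψ holds iff ψ holds at some accessible world.
Let φ = not (Box r and r). Evaluate φ at each world:
  0 (successors {2, 7}): φ is true.
  1 (successors {7}): φ is true.
  2 (successors {0, 1, 4, 7}): φ is true.
  3 (successors {1, 4}): φ is true.
  4 (successors {0, 3, 5, 7}): φ is true.
  5 (successors {0, 1, 3, 4, 6}): φ is true.
  6 (successors {0, 3, 6}): φ is true.
  7 (successors {3, 4, 5, 6}): φ is true.
For instance, at 1:
  At 1: Box r and r is false, so not (Box r and r) is true.
    At 1: Box r is false, r is true, so Box r and r is false.
      At 1: Box r requires r at every successor {7}.
        r fails at 7, so Box r is false at 1.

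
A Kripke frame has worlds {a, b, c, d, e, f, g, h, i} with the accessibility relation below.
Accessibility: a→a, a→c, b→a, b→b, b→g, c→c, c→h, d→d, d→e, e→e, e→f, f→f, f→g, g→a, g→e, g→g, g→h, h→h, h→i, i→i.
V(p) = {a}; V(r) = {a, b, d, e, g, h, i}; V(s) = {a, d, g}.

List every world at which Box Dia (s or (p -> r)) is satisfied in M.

Let φ = Box Dia (s or (p -> r)). Evaluate φ at each world:
  a (successors {a, c}): φ is true.
  b (successors {a, b, g}): φ is true.
  c (successors {c, h}): φ is true.
  d (successors {d, e}): φ is true.
  e (successors {e, f}): φ is true.
  f (successors {f, g}): φ is true.
  g (successors {a, e, g, h}): φ is true.
  h (successors {h, i}): φ is true.
  i (successors {i}): φ is true.
For instance, at h:
  At h: Box Dia (s or (p -> r)) requires Dia (s or (p -> r)) at every successor {h, i}.
      At h: Dia (s or (p -> r)) requires s or (p -> r) at some successor in {h, i}.
        s or (p -> r) holds at h, so Dia (s or (p -> r)) is true at h.
      At i: Dia (s or (p -> r)) requires s or (p -> r) at some successor in {i}.
        s or (p -> r) holds at i, so Dia (s or (p -> r)) is true at i.
  So Box Dia (s or (p -> r)) is true at h.
Satisfying worlds: {a, b, c, d, e, f, g, h, i}

a, b, c, d, e, f, g, h, i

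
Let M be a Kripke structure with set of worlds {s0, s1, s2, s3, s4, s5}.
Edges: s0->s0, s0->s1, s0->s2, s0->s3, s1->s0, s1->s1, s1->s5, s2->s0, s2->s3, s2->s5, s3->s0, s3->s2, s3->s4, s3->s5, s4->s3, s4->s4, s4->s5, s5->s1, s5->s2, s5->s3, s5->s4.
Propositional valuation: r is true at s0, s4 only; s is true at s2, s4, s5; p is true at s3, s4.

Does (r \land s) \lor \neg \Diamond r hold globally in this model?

No

Recall that \Diamond ψ holds at a world iff ψ holds at some accessible world.
Let φ = (r \land s) \lor \neg \Diamond r. Evaluate φ at each world:
  s0 (successors {s0, s1, s2, s3}): φ is false.
  s1 (successors {s0, s1, s5}): φ is false.
  s2 (successors {s0, s3, s5}): φ is false.
  s3 (successors {s0, s2, s4, s5}): φ is false.
  s4 (successors {s3, s4, s5}): φ is true.
  s5 (successors {s1, s2, s3, s4}): φ is false.
Detail at s0 (counterexample):
  At s0: r \land s is false, \neg \Diamond r is false, so (r \land s) \lor \neg \Diamond r is false.
    At s0: \Diamond r is true, so \neg \Diamond r is false.
      At s0: \Diamond r requires r at some successor in {s0, s1, s2, s3}.
        r holds at s0, so \Diamond r is true at s0.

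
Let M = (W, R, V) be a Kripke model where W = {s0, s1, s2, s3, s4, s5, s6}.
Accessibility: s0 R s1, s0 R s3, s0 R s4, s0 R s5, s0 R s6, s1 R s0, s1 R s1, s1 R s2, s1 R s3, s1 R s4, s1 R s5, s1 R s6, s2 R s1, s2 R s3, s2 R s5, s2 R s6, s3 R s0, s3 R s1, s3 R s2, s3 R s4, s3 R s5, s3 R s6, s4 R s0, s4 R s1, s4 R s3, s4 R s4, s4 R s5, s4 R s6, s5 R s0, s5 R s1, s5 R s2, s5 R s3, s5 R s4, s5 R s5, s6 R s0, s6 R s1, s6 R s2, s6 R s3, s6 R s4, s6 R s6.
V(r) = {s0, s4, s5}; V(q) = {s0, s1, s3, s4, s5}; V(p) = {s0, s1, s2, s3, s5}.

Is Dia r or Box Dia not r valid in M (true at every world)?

Let φ = Dia r or Box Dia not r. Evaluate φ at each world:
  s0 (successors {s1, s3, s4, s5, s6}): φ is true.
  s1 (successors {s0, s1, s2, s3, s4, s5, s6}): φ is true.
  s2 (successors {s1, s3, s5, s6}): φ is true.
  s3 (successors {s0, s1, s2, s4, s5, s6}): φ is true.
  s4 (successors {s0, s1, s3, s4, s5, s6}): φ is true.
  s5 (successors {s0, s1, s2, s3, s4, s5}): φ is true.
  s6 (successors {s0, s1, s2, s3, s4, s6}): φ is true.
For instance, at s6:
  At s6: Dia r is true, Box Dia not r is true, so Dia r or Box Dia not r is true.
    At s6: Dia r requires r at some successor in {s0, s1, s2, s3, s4, s6}.
      r holds at s0, so Dia r is true at s6.
    At s6: Box Dia not r requires Dia not r at every successor {s0, s1, s2, s3, s4, s6}.
      At s0: Dia not r is true.
      At s1: Dia not r is true.
      At s2: Dia not r is true.
      At s3: Dia not r is true.
      At s4: Dia not r is true.
      At s6: Dia not r is true.
    So Box Dia not r is true at s6.

Yes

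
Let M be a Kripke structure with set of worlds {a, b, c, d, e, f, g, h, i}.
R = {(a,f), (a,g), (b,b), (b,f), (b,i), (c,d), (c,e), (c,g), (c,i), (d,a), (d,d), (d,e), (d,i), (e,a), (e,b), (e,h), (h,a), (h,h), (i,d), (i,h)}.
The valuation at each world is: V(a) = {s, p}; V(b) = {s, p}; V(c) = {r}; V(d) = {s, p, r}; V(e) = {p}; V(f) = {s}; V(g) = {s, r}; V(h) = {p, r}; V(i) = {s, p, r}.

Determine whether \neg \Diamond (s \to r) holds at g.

Yes

Recall that \Diamond ψ holds at a world iff ψ holds at some accessible world.
At g: \Diamond (s \to r) is false, so \neg \Diamond (s \to r) is true.
  At g: no accessible worlds, so \Diamond (s \to r) is false.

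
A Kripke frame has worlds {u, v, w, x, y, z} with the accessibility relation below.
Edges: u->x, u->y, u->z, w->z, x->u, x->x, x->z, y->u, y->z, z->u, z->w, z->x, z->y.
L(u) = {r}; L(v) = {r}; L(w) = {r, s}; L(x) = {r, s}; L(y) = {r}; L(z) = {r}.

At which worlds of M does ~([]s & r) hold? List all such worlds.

u, w, x, y, z

Let φ = ~([]s & r). Evaluate φ at each world:
  u (successors {x, y, z}): φ is true.
  v (successors ∅): φ is false.
  w (successors {z}): φ is true.
  x (successors {u, x, z}): φ is true.
  y (successors {u, z}): φ is true.
  z (successors {u, w, x, y}): φ is true.
For instance, at y:
  At y: []s & r is false, so ~([]s & r) is true.
    At y: []s is false, r is true, so []s & r is false.
      At y: []s requires s at every successor {u, z}.
        s fails at u, so []s is false at y.
Satisfying worlds: {u, w, x, y, z}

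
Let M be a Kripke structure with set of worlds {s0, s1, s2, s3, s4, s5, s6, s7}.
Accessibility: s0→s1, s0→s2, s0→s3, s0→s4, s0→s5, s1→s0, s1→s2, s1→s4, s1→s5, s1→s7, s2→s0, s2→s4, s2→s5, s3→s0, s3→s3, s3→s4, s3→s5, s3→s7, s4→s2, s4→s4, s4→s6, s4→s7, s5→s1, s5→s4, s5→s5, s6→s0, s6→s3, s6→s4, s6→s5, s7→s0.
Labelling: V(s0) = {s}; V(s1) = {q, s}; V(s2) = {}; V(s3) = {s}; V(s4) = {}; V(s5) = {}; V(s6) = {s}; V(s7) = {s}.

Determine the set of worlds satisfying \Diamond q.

Recall that \Diamond ψ holds at a world iff ψ holds at some accessible world.
Let φ = \Diamond q. Evaluate φ at each world:
  s0 (successors {s1, s2, s3, s4, s5}): φ is true.
  s1 (successors {s0, s2, s4, s5, s7}): φ is false.
  s2 (successors {s0, s4, s5}): φ is false.
  s3 (successors {s0, s3, s4, s5, s7}): φ is false.
  s4 (successors {s2, s4, s6, s7}): φ is false.
  s5 (successors {s1, s4, s5}): φ is true.
  s6 (successors {s0, s3, s4, s5}): φ is false.
  s7 (successors {s0}): φ is false.
For instance, at s5:
  At s5: \Diamond q requires q at some successor in {s1, s4, s5}.
    q holds at s1, so \Diamond q is true at s5.
Satisfying worlds: {s0, s5}

s0, s5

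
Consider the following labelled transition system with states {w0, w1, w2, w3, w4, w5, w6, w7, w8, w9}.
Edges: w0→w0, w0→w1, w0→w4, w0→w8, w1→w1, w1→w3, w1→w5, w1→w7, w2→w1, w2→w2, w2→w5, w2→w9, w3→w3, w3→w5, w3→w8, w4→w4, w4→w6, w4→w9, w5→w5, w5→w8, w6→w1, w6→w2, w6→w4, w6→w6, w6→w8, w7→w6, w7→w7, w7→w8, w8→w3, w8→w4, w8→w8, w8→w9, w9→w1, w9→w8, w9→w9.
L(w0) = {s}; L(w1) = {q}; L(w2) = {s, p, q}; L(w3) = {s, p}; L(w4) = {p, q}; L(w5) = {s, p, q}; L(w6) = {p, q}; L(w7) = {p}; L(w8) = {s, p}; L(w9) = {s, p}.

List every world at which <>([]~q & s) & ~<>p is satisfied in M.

none

Let φ = <>([]~q & s) & ~<>p. Evaluate φ at each world:
  w0 (successors {w0, w1, w4, w8}): φ is false.
  w1 (successors {w1, w3, w5, w7}): φ is false.
  w2 (successors {w1, w2, w5, w9}): φ is false.
  w3 (successors {w3, w5, w8}): φ is false.
  w4 (successors {w4, w6, w9}): φ is false.
  w5 (successors {w5, w8}): φ is false.
  w6 (successors {w1, w2, w4, w6, w8}): φ is false.
  w7 (successors {w6, w7, w8}): φ is false.
  w8 (successors {w3, w4, w8, w9}): φ is false.
  w9 (successors {w1, w8, w9}): φ is false.
For instance, at w7:
  At w7: <>([]~q & s) is false, ~<>p is false, so <>([]~q & s) & ~<>p is false.
    At w7: <>([]~q & s) requires []~q & s at some successor in {w6, w7, w8}.
      At w6: []~q & s is false.
      At w7: []~q & s is false.
      At w8: []~q & s is false.
    So <>([]~q & s) is false at w7.
    At w7: <>p is true, so ~<>p is false.
      At w7: <>p requires p at some successor in {w6, w7, w8}.
        p holds at w6, so <>p is true at w7.
Satisfying worlds: none.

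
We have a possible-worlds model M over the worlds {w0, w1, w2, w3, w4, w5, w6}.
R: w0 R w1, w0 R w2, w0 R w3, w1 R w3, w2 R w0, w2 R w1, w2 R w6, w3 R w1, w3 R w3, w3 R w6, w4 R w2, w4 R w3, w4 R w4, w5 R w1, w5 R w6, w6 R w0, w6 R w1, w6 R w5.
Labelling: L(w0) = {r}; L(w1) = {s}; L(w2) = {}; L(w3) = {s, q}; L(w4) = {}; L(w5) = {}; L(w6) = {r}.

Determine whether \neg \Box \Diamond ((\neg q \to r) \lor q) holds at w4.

At w4: \Box \Diamond ((\neg q \to r) \lor q) is true, so \neg \Box \Diamond ((\neg q \to r) \lor q) is false.
  At w4: \Box \Diamond ((\neg q \to r) \lor q) requires \Diamond ((\neg q \to r) \lor q) at every successor {w2, w3, w4}.
      At w2: \Diamond ((\neg q \to r) \lor q) requires (\neg q \to r) \lor q at some successor in {w0, w1, w6}.
        (\neg q \to r) \lor q holds at w0, so \Diamond ((\neg q \to r) \lor q) is true at w2.
      At w3: \Diamond ((\neg q \to r) \lor q) requires (\neg q \to r) \lor q at some successor in {w1, w3, w6}.
        (\neg q \to r) \lor q holds at w3, so \Diamond ((\neg q \to r) \lor q) is true at w3.
      At w4: \Diamond ((\neg q \to r) \lor q) requires (\neg q \to r) \lor q at some successor in {w2, w3, w4}.
        (\neg q \to r) \lor q holds at w3, so \Diamond ((\neg q \to r) \lor q) is true at w4.
  So \Box \Diamond ((\neg q \to r) \lor q) is true at w4.

No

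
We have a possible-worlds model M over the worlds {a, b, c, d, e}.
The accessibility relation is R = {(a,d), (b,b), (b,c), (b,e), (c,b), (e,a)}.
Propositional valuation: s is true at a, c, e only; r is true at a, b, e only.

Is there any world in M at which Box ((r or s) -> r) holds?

Yes

Let φ = Box ((r or s) -> r). Evaluate φ at each world:
  a (successors {d}): φ is true.
  b (successors {b, c, e}): φ is false.
  c (successors {b}): φ is true.
  d (successors ∅): φ is true.
  e (successors {a}): φ is true.
Detail at a (witness):
  At a: Box ((r or s) -> r) requires (r or s) -> r at every successor {d}.
    At d: (r or s) -> r is true.
  So Box ((r or s) -> r) is true at a.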